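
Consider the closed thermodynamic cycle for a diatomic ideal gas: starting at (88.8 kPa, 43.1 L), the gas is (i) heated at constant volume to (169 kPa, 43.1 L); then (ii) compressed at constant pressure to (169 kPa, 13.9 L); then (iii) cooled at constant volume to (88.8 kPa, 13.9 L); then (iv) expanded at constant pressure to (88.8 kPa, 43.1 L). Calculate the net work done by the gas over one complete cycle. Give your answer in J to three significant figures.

W_net ≈ -2340 J

Constant-volume legs do no work.
W(ii) = (169)(13.9 − 43.1) = -4935 J; W(iv) = (88.8)(43.1 − 13.9) = 2593 J.
W_net = -4935 + 2593 = -2342 J (the counter-clockwise enclosed area).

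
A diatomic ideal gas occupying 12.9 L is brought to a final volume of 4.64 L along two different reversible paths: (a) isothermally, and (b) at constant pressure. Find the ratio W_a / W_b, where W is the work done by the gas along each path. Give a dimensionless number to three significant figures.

W_a / W_b ≈ 1.60

Path (a) isothermal: W = P₁V₁ ln(V₂/V₁) → W_a/(P₁V₁) = -1.023.
Path (b) isobaric: W = P₁(V₂ − V₁) → W_b/(P₁V₁) = -0.6403.
W_a / W_b = -1.023 / -0.6403 = 1.597.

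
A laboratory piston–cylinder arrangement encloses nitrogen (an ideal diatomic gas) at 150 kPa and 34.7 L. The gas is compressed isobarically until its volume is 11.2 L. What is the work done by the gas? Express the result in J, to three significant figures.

W ≈ -3530 J

Isobaric: W = P ΔV.
W = (150 kPa)(11.2 − 34.7 L) = (150)(-23.5) = -3525 J.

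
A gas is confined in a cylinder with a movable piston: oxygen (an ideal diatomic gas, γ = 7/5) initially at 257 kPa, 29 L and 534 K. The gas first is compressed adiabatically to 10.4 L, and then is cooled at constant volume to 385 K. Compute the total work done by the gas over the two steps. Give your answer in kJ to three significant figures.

Step 1 (adiabatic): W = (P₁V₁ − P₂V₂)/(γ−1) = (7453 − 11233)/0.4 = -9449 J.
Step 2 (isochoric): W = 0 (constant volume).
W_total = -9449 + 0 = -9449 J.

W_total ≈ -9.45 kJ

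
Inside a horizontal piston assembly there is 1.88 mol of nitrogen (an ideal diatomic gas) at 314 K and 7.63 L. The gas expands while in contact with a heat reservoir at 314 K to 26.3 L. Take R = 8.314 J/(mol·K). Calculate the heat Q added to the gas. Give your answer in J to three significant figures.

Q ≈ 6070 J

Isothermal ⇒ ΔU = 0, so Q = W = nRT ln(V₂/V₁).
Q = (1.88)(8.314)(314) ln(26.3/7.63) = 4908 × 1.237 = 6073 J.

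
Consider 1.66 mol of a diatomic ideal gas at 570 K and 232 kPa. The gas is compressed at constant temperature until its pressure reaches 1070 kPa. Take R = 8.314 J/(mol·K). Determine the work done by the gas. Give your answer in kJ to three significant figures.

Isothermal process: W = nRT ln(V₂/V₁) = nRT ln(P₁/P₂).
W = (1.66)(8.314)(570) × ln(232/1070)
  = 7867 × ln(0.2168) = 7867 × -1.529
W_by_gas = -12026 J.

W ≈ -12.0 kJ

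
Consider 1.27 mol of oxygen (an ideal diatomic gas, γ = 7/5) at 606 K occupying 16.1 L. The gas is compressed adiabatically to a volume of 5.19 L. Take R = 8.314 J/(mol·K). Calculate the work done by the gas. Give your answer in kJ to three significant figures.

W ≈ -9.16 kJ

Adiabatic: TV^(γ−1) = const with γ = 7/5.
T₂ = T₁ (V₁/V₂)^(γ−1) = 606 × (16.1/5.19)^0.4 = 606 × 1.573 = 953.1 K.
W_by = nCᵥ(T₁ − T₂) = (1.27)(20.79)(606 − 953.1) = -9162 J.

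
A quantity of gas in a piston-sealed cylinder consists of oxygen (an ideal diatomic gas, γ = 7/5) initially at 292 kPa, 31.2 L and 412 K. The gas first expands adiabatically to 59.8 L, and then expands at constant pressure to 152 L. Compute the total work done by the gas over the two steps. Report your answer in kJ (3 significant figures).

Step 1 (adiabatic): W = (P₁V₁ − P₂V₂)/(γ−1) = (9110 − 7023)/0.4 = 5219 J.
After step 1: P = 117.4 kPa, V = 59.8 L, T = 317.6 K.
Step 2 (isobaric): W = PΔV = (117.4 kPa)(152 − 59.8 L) = 10828 J.
W_total = 5219 + 10828 = 16047 J.

W_total ≈ 16.0 kJ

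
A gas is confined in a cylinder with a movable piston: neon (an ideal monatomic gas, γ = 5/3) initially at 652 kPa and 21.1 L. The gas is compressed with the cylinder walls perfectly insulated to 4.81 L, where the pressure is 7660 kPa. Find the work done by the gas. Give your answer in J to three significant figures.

W ≈ -34600 J

Adiabatic: W = (P₁V₁ − P₂V₂)/(γ − 1) with γ = 5/3.
P₁V₁ = 13757 J, P₂V₂ = 36845 J.
W = (13757 − 36845) / 0.6667 = -34631 J.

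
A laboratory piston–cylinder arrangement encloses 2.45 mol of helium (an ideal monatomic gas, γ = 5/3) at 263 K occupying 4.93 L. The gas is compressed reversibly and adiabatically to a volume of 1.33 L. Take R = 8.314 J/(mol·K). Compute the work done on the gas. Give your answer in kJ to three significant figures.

W ≈ 11.2 kJ

Adiabatic: TV^(γ−1) = const with γ = 5/3.
T₂ = T₁ (V₁/V₂)^(γ−1) = 263 × (4.93/1.33)^0.667 = 263 × 2.395 = 629.9 K.
W_by = nCᵥ(T₁ − T₂) = (2.45)(12.47)(263 − 629.9) = -11211 J.
Work on gas = −W_by = 11211 J.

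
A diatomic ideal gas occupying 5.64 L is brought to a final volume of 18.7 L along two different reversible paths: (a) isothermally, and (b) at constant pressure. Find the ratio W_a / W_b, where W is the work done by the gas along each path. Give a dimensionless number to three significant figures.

W_a / W_b ≈ 0.518

Path (a) isothermal: W = P₁V₁ ln(V₂/V₁) → W_a/(P₁V₁) = 1.199.
Path (b) isobaric: W = P₁(V₂ − V₁) → W_b/(P₁V₁) = 2.316.
W_a / W_b = 1.199 / 2.316 = 0.5176.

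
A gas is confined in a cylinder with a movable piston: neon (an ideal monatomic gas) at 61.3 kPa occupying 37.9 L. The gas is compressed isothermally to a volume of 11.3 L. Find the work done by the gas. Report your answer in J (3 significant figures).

W ≈ -2810 J

Isothermal: W = nRT ln(V₂/V₁) = P₁V₁ ln(V₂/V₁).
P₁V₁ = (61.3 kPa)(37.9 L) = 2323 J.
W = 2323 × ln(11.3/37.9) = 2323 × -1.21
W_by_gas = -2812 J.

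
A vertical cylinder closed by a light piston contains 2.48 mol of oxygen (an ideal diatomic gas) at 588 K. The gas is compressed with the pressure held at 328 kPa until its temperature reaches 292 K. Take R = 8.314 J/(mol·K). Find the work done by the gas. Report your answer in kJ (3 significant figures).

Isobaric: W = P ΔV = nR ΔT.
W = (2.48)(8.314)(292 − 588) = -6103 J.

W ≈ -6.10 kJ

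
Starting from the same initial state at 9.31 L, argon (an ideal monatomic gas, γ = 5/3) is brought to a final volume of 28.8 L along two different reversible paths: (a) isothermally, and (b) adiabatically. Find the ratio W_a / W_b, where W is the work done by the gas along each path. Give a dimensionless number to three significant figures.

Path (a) isothermal: W = P₁V₁ ln(V₂/V₁) → W_a/(P₁V₁) = 1.129.
Path (b) adiabatic: W = P₁V₁(1 − (V₁/V₂)^(γ−1))/(γ−1) → W_b/(P₁V₁) = 0.7935.
W_a / W_b = 1.129 / 0.7935 = 1.423.

W_a / W_b ≈ 1.42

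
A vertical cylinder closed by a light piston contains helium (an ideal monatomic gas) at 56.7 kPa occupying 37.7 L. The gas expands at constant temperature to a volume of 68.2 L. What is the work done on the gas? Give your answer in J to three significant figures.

W ≈ -1270 J

Isothermal: W = nRT ln(V₂/V₁) = P₁V₁ ln(V₂/V₁).
P₁V₁ = (56.7 kPa)(37.7 L) = 2138 J.
W = 2138 × ln(68.2/37.7) = 2138 × 0.5928
W_by_gas = 1267 J; work on gas = −W_by = -1267 J.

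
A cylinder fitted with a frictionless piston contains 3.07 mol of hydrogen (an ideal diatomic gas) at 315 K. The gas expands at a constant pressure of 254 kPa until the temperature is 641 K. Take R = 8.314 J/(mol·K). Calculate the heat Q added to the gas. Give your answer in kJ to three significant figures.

Isobaric: W = nRΔT = (3.07)(8.314)(326) = 8321 J.
ΔU = nCᵥΔT with Cᵥ = 5R/2: ΔU = (3.07)(20.79)(326) = 20802 J.
Q = ΔU + W = 20802 + 8321 = 29123 J.

Q ≈ 29.1 kJ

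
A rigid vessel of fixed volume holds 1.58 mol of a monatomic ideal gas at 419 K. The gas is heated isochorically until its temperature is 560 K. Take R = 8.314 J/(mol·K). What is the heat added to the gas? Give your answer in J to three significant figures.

Q ≈ 2780 J

Constant volume ⇒ W = 0, so Q = ΔU = nCᵥΔT with Cᵥ = 3R/2 = 12.47 J/(mol·K).
ΔU = (1.58)(12.47)(560 − 419) = 2778 J.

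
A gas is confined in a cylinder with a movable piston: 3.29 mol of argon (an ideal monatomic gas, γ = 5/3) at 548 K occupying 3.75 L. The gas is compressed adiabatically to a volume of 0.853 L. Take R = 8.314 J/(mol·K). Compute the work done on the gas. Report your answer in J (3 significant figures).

W ≈ 37900 J

Adiabatic: TV^(γ−1) = const with γ = 5/3.
T₂ = T₁ (V₁/V₂)^(γ−1) = 548 × (3.75/0.853)^0.667 = 548 × 2.684 = 1471 K.
W_by = nCᵥ(T₁ − T₂) = (3.29)(12.47)(548 − 1471) = -37855 J.
Work on gas = −W_by = 37855 J.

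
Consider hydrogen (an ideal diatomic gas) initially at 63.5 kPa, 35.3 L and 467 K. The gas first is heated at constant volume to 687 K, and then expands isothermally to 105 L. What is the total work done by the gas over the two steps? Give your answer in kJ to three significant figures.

Step 1 (isochoric): W = 0 (constant volume).
After step 1: P = 93.41 kPa (V unchanged).
Step 2 (isothermal): W = P₁V₁ ln(V₂/V₁) = (3298) ln(105/35.3) = 3595 J.
W_total = 0 + 3595 = 3595 J.

W_total ≈ 3.59 kJ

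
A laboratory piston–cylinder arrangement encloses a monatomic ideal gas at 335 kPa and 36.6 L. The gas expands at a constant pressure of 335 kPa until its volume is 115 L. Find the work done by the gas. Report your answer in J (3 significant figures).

W ≈ 26300 J

Isobaric: W = P ΔV.
W = (335 kPa)(115 − 36.6 L) = (335)(78.4) = 26264 J.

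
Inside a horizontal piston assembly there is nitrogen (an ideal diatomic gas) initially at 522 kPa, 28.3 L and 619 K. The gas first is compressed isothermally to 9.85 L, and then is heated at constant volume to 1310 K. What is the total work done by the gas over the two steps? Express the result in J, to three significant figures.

W_total ≈ -15600 J

Step 1 (isothermal): W = P₁V₁ ln(V₂/V₁) = (14773) ln(9.85/28.3) = -15591 J.
Step 2 (isochoric): W = 0 (constant volume).
W_total = -15591 + 0 = -15591 J.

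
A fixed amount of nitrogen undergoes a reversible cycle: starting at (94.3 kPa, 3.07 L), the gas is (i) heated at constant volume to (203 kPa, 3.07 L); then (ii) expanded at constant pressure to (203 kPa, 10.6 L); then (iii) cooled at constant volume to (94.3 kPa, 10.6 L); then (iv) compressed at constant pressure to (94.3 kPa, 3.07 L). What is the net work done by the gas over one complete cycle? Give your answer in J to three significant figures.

Constant-volume legs do no work.
W(ii) = (203)(10.6 − 3.07) = 1529 J; W(iv) = (94.3)(3.07 − 10.6) = -710.1 J.
W_net = 1529 − 710.1 = 818.5 J (the clockwise enclosed area).

W_net ≈ 819 J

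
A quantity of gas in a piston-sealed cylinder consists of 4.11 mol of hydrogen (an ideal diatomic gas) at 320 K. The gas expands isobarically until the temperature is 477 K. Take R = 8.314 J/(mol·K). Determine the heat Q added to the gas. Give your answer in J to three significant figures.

Q ≈ 18800 J

Isobaric: W = nRΔT = (4.11)(8.314)(157) = 5365 J.
ΔU = nCᵥΔT with Cᵥ = 5R/2: ΔU = (4.11)(20.79)(157) = 13412 J.
Q = ΔU + W = 13412 + 5365 = 18777 J.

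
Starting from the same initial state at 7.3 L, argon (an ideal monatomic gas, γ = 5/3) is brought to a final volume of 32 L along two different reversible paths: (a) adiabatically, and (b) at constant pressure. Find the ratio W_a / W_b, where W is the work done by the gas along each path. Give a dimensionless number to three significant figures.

W_a / W_b ≈ 0.278

Path (a) adiabatic: W = P₁V₁(1 − (V₁/V₂)^(γ−1))/(γ−1) → W_a/(P₁V₁) = 0.94.
Path (b) isobaric: W = P₁(V₂ − V₁) → W_b/(P₁V₁) = 3.384.
W_a / W_b = 0.94 / 3.384 = 0.2778.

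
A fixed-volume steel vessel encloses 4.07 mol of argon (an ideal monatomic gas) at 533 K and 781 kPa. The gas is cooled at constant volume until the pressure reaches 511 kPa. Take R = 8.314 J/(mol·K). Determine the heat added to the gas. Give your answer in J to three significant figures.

Constant volume ⇒ W = 0, so Q = ΔU = nCᵥΔT with Cᵥ = 3R/2 = 12.47 J/(mol·K).
At constant V, T₂/T₁ = P₂/P₁ ⇒ ΔT = T₁(P₂/P₁ − 1) = 533·(511/781 − 1) = -184.3 K.
ΔU = (4.07)(12.47)(-184.3) = -9353 J.

Q ≈ -9350 J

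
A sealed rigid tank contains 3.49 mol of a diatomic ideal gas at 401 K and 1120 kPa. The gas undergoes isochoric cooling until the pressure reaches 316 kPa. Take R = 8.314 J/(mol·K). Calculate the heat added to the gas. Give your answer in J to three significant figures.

Q ≈ -20900 J

Constant volume ⇒ W = 0, so Q = ΔU = nCᵥΔT with Cᵥ = 5R/2 = 20.79 J/(mol·K).
At constant V, T₂/T₁ = P₂/P₁ ⇒ ΔT = T₁(P₂/P₁ − 1) = 401·(316/1120 − 1) = -287.9 K.
ΔU = (3.49)(20.79)(-287.9) = -20881 J.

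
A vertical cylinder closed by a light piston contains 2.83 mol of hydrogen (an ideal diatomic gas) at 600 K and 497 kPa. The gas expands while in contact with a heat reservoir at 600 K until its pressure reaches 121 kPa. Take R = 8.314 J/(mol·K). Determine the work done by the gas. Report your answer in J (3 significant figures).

Isothermal process: W = nRT ln(V₂/V₁) = nRT ln(P₁/P₂).
W = (2.83)(8.314)(600) × ln(497/121)
  = 14117 × ln(4.107) = 14117 × 1.413
W_by_gas = 19945 J.

W ≈ 19900 J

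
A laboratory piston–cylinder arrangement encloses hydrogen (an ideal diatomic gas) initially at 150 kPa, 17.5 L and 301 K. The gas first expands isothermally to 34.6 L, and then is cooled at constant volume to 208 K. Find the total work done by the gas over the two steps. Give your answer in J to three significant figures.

W_total ≈ 1790 J

Step 1 (isothermal): W = P₁V₁ ln(V₂/V₁) = (2625) ln(34.6/17.5) = 1789 J.
Step 2 (isochoric): W = 0 (constant volume).
W_total = 1789 + 0 = 1789 J.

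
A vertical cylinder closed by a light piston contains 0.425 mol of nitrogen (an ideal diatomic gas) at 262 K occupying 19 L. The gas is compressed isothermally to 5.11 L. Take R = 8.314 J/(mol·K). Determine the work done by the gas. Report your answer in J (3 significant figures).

Isothermal: W = nRT ln(V₂/V₁).
W = (0.425)(8.314)(262) × ln(5.11/19)
  = 925.8 × -1.313
W_by_gas = -1216 J.

W ≈ -1220 J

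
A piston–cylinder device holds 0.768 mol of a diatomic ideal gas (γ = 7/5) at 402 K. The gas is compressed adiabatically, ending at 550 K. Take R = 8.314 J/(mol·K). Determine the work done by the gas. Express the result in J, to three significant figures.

Adiabatic ⇒ Q = 0, so W_by = −ΔU = nCᵥ(T₁ − T₂).
Cᵥ = 5R/2 = 20.79 J/(mol·K).
W = (0.768)(20.79)(402 − 550) = -2363 J.

W ≈ -2360 J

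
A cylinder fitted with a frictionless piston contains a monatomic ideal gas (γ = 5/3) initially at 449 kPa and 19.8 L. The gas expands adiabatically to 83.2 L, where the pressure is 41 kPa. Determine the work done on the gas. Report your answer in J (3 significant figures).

W ≈ -8220 J

Adiabatic: W = (P₁V₁ − P₂V₂)/(γ − 1) with γ = 5/3.
P₁V₁ = 8890 J, P₂V₂ = 3411 J.
W = (8890 − 3411) / 0.6667 = 8218 J.
Work on gas = −W_by = -8218 J.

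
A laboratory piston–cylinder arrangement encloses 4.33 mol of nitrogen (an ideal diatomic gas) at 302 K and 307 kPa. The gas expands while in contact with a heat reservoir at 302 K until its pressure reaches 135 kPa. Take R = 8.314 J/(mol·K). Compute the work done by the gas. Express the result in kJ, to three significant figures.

Isothermal process: W = nRT ln(V₂/V₁) = nRT ln(P₁/P₂).
W = (4.33)(8.314)(302) × ln(307/135)
  = 10872 × ln(2.274) = 10872 × 0.8216
W_by_gas = 8932 J.

W ≈ 8.93 kJ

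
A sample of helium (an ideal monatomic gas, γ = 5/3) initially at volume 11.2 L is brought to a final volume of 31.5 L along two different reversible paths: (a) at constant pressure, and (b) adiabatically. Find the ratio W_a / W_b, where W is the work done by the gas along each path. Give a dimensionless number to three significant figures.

W_a / W_b ≈ 2.43

Path (a) isobaric: W = P₁(V₂ − V₁) → W_a/(P₁V₁) = 1.812.
Path (b) adiabatic: W = P₁V₁(1 − (V₁/V₂)^(γ−1))/(γ−1) → W_b/(P₁V₁) = 0.7472.
W_a / W_b = 1.812 / 0.7472 = 2.426.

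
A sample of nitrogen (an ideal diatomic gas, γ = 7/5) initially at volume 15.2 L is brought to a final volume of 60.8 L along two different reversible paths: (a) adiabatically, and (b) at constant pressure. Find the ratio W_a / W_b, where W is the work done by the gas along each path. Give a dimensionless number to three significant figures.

Path (a) adiabatic: W = P₁V₁(1 − (V₁/V₂)^(γ−1))/(γ−1) → W_a/(P₁V₁) = 1.064.
Path (b) isobaric: W = P₁(V₂ − V₁) → W_b/(P₁V₁) = 3.
W_a / W_b = 1.064 / 3 = 0.3547.

W_a / W_b ≈ 0.355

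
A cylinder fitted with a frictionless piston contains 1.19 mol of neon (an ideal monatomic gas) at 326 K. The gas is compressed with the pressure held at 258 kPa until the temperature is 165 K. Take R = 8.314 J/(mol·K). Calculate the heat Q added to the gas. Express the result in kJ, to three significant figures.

Q ≈ -3.98 kJ

Isobaric: W = nRΔT = (1.19)(8.314)(-161) = -1593 J.
ΔU = nCᵥΔT with Cᵥ = 3R/2: ΔU = (1.19)(12.47)(-161) = -2389 J.
Q = ΔU + W = -2389 − 1593 = -3982 J.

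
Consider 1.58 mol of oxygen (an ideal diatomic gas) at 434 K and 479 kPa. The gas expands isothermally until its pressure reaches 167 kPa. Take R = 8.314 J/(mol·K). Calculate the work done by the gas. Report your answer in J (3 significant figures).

Isothermal process: W = nRT ln(V₂/V₁) = nRT ln(P₁/P₂).
W = (1.58)(8.314)(434) × ln(479/167)
  = 5701 × ln(2.868) = 5701 × 1.054
W_by_gas = 6007 J.

W ≈ 6010 J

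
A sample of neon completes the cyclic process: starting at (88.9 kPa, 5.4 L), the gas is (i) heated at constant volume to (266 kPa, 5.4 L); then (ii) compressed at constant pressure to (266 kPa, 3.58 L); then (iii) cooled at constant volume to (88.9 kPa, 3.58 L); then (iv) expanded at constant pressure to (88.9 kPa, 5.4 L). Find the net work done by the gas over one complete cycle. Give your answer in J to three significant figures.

Constant-volume legs do no work.
W(ii) = (266)(3.58 − 5.4) = -484.1 J; W(iv) = (88.9)(5.4 − 3.58) = 161.8 J.
W_net = -484.1 + 161.8 = -322.3 J (the counter-clockwise enclosed area).

W_net ≈ -322 J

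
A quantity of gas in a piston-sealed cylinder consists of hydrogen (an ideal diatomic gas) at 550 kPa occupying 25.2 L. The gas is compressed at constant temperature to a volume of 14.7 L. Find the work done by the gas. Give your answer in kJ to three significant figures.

W ≈ -7.47 kJ

Isothermal: W = nRT ln(V₂/V₁) = P₁V₁ ln(V₂/V₁).
P₁V₁ = (550 kPa)(25.2 L) = 13860 J.
W = 13860 × ln(14.7/25.2) = 13860 × -0.539
W_by_gas = -7470 J.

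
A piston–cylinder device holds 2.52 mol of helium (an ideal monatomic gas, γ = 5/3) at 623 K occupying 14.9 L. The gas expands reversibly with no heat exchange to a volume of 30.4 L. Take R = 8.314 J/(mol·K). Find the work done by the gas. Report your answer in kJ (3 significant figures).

Adiabatic: TV^(γ−1) = const with γ = 5/3.
T₂ = T₁ (V₁/V₂)^(γ−1) = 623 × (14.9/30.4)^0.667 = 623 × 0.6216 = 387.3 K.
W_by = nCᵥ(T₁ − T₂) = (2.52)(12.47)(623 − 387.3) = 7408 J.

W ≈ 7.41 kJ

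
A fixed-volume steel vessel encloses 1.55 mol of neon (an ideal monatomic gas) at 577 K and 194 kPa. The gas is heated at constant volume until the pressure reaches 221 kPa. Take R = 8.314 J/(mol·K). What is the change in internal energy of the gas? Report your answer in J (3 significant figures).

Constant volume ⇒ W = 0, so Q = ΔU = nCᵥΔT with Cᵥ = 3R/2 = 12.47 J/(mol·K).
At constant V, T₂/T₁ = P₂/P₁ ⇒ ΔT = T₁(P₂/P₁ − 1) = 577·(221/194 − 1) = 80.3 K.
ΔU = (1.55)(12.47)(80.3) = 1552 J.

ΔU ≈ 1550 J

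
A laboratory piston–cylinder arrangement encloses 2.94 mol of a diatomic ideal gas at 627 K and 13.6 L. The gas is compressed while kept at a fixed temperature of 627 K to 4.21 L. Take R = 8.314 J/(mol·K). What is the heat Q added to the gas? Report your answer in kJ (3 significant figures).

Q ≈ -18.0 kJ

Isothermal ⇒ ΔU = 0, so Q = W = nRT ln(V₂/V₁).
Q = (2.94)(8.314)(627) ln(4.21/13.6) = 15326 × -1.173 = -17971 J.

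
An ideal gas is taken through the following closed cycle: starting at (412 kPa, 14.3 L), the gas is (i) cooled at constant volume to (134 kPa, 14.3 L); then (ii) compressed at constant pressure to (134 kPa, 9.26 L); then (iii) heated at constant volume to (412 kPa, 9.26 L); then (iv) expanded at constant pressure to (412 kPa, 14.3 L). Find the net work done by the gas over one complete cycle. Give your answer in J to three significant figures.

Constant-volume legs do no work.
W(ii) = (134)(9.26 − 14.3) = -675.4 J; W(iv) = (412)(14.3 − 9.26) = 2076 J.
W_net = -675.4 + 2076 = 1401 J (the clockwise enclosed area).

W_net ≈ 1400 J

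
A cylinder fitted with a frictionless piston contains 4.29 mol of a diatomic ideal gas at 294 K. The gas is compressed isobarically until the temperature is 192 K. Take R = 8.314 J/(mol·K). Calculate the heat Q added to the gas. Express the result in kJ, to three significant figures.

Q ≈ -12.7 kJ

Isobaric: W = nRΔT = (4.29)(8.314)(-102) = -3638 J.
ΔU = nCᵥΔT with Cᵥ = 5R/2: ΔU = (4.29)(20.79)(-102) = -9095 J.
Q = ΔU + W = -9095 − 3638 = -12733 J.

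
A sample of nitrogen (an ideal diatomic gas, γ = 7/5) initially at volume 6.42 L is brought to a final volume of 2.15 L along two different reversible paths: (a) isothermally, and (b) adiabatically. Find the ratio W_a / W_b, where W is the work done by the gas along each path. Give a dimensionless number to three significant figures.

W_a / W_b ≈ 0.797

Path (a) isothermal: W = P₁V₁ ln(V₂/V₁) → W_a/(P₁V₁) = -1.094.
Path (b) adiabatic: W = P₁V₁(1 − (V₁/V₂)^(γ−1))/(γ−1) → W_b/(P₁V₁) = -1.372.
W_a / W_b = -1.094 / -1.372 = 0.7971.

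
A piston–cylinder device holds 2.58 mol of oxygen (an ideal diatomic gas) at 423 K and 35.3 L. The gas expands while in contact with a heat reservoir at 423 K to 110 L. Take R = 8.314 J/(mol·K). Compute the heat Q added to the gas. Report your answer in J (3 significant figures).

Q ≈ 10300 J

Isothermal ⇒ ΔU = 0, so Q = W = nRT ln(V₂/V₁).
Q = (2.58)(8.314)(423) ln(110/35.3) = 9073 × 1.137 = 10313 J.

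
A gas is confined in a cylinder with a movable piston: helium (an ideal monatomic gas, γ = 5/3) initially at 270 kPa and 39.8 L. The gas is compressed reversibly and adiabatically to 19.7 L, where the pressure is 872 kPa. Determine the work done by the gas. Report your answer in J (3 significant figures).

W ≈ -9650 J

Adiabatic: W = (P₁V₁ − P₂V₂)/(γ − 1) with γ = 5/3.
P₁V₁ = 10746 J, P₂V₂ = 17178 J.
W = (10746 − 17178) / 0.6667 = -9649 J.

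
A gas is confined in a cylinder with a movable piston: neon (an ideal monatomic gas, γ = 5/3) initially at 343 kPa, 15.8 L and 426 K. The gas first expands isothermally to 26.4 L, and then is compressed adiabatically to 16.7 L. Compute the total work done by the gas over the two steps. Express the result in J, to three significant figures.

Step 1 (isothermal): W = P₁V₁ ln(V₂/V₁) = (5419) ln(26.4/15.8) = 2782 J.
After step 1: P = 205.3 kPa, V = 26.4 L, T = 426 K.
Step 2 (adiabatic): W = (P₁V₁ − P₂V₂)/(γ−1) = (5419 − 7354)/0.667 = -2902 J.
W_total = 2782 − 2902 = -120.3 J.

W_total ≈ -120 J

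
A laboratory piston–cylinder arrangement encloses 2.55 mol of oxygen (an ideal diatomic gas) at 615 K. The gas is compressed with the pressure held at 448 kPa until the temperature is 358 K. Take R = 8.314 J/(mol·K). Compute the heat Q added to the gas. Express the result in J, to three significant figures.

Isobaric: W = nRΔT = (2.55)(8.314)(-257) = -5449 J.
ΔU = nCᵥΔT with Cᵥ = 5R/2: ΔU = (2.55)(20.79)(-257) = -13621 J.
Q = ΔU + W = -13621 − 5449 = -19070 J.

Q ≈ -19100 J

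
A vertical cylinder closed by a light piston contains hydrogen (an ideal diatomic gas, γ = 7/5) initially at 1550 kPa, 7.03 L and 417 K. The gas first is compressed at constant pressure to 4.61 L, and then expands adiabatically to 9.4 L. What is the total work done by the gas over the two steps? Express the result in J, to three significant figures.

Step 1 (isobaric): W = PΔV = (1550 kPa)(4.61 − 7.03 L) = -3751 J.
After step 1: P = 1550 kPa, V = 4.61 L, T = 273.5 K.
Step 2 (adiabatic): W = (P₁V₁ − P₂V₂)/(γ−1) = (7146 − 5374)/0.4 = 4430 J.
W_total = -3751 + 4430 = 678.9 J.

W_total ≈ 679 J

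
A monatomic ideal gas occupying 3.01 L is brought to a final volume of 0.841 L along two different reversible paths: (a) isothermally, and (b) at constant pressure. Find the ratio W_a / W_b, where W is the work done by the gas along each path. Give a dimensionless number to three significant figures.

W_a / W_b ≈ 1.77

Path (a) isothermal: W = P₁V₁ ln(V₂/V₁) → W_a/(P₁V₁) = -1.275.
Path (b) isobaric: W = P₁(V₂ − V₁) → W_b/(P₁V₁) = -0.7206.
W_a / W_b = -1.275 / -0.7206 = 1.77.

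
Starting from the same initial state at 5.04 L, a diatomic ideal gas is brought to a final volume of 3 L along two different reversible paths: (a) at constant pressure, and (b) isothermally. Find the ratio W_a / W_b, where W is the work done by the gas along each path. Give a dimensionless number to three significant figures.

W_a / W_b ≈ 0.780

Path (a) isobaric: W = P₁(V₂ − V₁) → W_a/(P₁V₁) = -0.4048.
Path (b) isothermal: W = P₁V₁ ln(V₂/V₁) → W_b/(P₁V₁) = -0.5188.
W_a / W_b = -0.4048 / -0.5188 = 0.7802.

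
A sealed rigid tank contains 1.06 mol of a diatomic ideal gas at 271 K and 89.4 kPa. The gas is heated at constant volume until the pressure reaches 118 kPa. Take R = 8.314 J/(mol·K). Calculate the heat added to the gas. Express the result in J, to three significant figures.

Constant volume ⇒ W = 0, so Q = ΔU = nCᵥΔT with Cᵥ = 5R/2 = 20.79 J/(mol·K).
At constant V, T₂/T₁ = P₂/P₁ ⇒ ΔT = T₁(P₂/P₁ − 1) = 271·(118/89.4 − 1) = 86.7 K.
ΔU = (1.06)(20.79)(86.7) = 1910 J.

Q ≈ 1910 J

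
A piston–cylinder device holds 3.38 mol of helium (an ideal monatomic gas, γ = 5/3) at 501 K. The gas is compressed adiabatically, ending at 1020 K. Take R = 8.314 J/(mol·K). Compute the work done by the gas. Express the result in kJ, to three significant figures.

Adiabatic ⇒ Q = 0, so W_by = −ΔU = nCᵥ(T₁ − T₂).
Cᵥ = 3R/2 = 12.47 J/(mol·K).
W = (3.38)(12.47)(501 − 1020) = -21877 J.

W ≈ -21.9 kJ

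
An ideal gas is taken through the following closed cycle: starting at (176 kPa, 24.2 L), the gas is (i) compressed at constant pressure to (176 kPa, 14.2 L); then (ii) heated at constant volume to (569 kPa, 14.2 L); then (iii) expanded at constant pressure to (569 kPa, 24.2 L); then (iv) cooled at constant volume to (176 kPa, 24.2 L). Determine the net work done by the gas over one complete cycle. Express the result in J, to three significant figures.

Constant-volume legs do no work.
W(i) = (176)(14.2 − 24.2) = -1760 J; W(iii) = (569)(24.2 − 14.2) = 5690 J.
W_net = -1760 + 5690 = 3930 J (the clockwise enclosed area).

W_net ≈ 3930 J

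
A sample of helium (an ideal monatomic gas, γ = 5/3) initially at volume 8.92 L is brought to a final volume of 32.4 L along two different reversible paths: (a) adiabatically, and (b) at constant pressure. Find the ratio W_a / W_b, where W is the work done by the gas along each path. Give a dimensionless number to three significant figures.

Path (a) adiabatic: W = P₁V₁(1 − (V₁/V₂)^(γ−1))/(γ−1) → W_a/(P₁V₁) = 0.8652.
Path (b) isobaric: W = P₁(V₂ − V₁) → W_b/(P₁V₁) = 2.632.
W_a / W_b = 0.8652 / 2.632 = 0.3287.

W_a / W_b ≈ 0.329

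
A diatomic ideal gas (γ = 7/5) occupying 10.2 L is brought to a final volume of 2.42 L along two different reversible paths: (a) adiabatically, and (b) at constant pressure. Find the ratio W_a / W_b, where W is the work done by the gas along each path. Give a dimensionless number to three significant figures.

W_a / W_b ≈ 2.55

Path (a) adiabatic: W = P₁V₁(1 − (V₁/V₂)^(γ−1))/(γ−1) → W_a/(P₁V₁) = -1.945.
Path (b) isobaric: W = P₁(V₂ − V₁) → W_b/(P₁V₁) = -0.7627.
W_a / W_b = -1.945 / -0.7627 = 2.55.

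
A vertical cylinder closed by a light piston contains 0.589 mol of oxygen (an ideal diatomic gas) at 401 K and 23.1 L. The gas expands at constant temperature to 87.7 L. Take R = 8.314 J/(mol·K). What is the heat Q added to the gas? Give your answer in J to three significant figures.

Isothermal ⇒ ΔU = 0, so Q = W = nRT ln(V₂/V₁).
Q = (0.589)(8.314)(401) ln(87.7/23.1) = 1964 × 1.334 = 2620 J.

Q ≈ 2620 J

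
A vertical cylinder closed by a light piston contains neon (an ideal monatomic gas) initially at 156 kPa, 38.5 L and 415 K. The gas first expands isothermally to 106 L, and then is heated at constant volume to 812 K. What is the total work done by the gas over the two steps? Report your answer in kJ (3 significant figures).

W_total ≈ 6.08 kJ

Step 1 (isothermal): W = P₁V₁ ln(V₂/V₁) = (6006) ln(106/38.5) = 6083 J.
Step 2 (isochoric): W = 0 (constant volume).
W_total = 6083 + 0 = 6083 J.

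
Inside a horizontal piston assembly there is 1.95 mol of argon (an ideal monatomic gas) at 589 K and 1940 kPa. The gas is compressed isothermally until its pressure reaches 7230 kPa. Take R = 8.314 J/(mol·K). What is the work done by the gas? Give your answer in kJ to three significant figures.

W ≈ -12.6 kJ

Isothermal process: W = nRT ln(V₂/V₁) = nRT ln(P₁/P₂).
W = (1.95)(8.314)(589) × ln(1940/7230)
  = 9549 × ln(0.2683) = 9549 × -1.316
W_by_gas = -12562 J.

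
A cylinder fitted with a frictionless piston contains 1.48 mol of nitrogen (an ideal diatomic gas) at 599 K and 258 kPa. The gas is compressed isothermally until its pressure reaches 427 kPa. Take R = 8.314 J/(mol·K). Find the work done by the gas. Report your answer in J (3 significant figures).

Isothermal process: W = nRT ln(V₂/V₁) = nRT ln(P₁/P₂).
W = (1.48)(8.314)(599) × ln(258/427)
  = 7371 × ln(0.6042) = 7371 × -0.5038
W_by_gas = -3713 J.

W ≈ -3710 J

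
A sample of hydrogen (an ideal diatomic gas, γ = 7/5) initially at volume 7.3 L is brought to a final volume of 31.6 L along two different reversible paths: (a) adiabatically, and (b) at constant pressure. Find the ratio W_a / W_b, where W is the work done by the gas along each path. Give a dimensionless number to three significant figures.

W_a / W_b ≈ 0.333

Path (a) adiabatic: W = P₁V₁(1 − (V₁/V₂)^(γ−1))/(γ−1) → W_a/(P₁V₁) = 1.109.
Path (b) isobaric: W = P₁(V₂ − V₁) → W_b/(P₁V₁) = 3.329.
W_a / W_b = 1.109 / 3.329 = 0.3331.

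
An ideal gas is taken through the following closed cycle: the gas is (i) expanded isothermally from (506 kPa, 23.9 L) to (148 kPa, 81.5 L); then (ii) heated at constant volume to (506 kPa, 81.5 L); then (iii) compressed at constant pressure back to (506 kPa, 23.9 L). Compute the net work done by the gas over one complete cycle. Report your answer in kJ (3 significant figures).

Leg (i): W = PᵢVᵢ ln(V_f/Vᵢ) = (12093) ln(81.5/23.9) = 14835 J.
Leg (ii): W = 0.
Leg (iii): W = PΔV = (506)(23.9 − 81.5) = -29146 J.
W_net = 14835 − 29146 = -14310 J.

W_net ≈ -14.3 kJ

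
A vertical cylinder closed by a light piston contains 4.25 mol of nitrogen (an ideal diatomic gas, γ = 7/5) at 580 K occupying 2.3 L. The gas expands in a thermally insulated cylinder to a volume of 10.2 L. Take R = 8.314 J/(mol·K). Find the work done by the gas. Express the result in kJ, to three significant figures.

W ≈ 23.0 kJ

Adiabatic: TV^(γ−1) = const with γ = 7/5.
T₂ = T₁ (V₁/V₂)^(γ−1) = 580 × (2.3/10.2)^0.4 = 580 × 0.5511 = 319.7 K.
W_by = nCᵥ(T₁ − T₂) = (4.25)(20.79)(580 − 319.7) = 22998 J.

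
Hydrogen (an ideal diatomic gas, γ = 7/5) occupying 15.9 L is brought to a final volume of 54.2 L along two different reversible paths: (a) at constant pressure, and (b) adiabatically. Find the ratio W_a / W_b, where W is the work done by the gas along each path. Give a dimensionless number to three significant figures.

W_a / W_b ≈ 2.49

Path (a) isobaric: W = P₁(V₂ − V₁) → W_a/(P₁V₁) = 2.409.
Path (b) adiabatic: W = P₁V₁(1 − (V₁/V₂)^(γ−1))/(γ−1) → W_b/(P₁V₁) = 0.9693.
W_a / W_b = 2.409 / 0.9693 = 2.485.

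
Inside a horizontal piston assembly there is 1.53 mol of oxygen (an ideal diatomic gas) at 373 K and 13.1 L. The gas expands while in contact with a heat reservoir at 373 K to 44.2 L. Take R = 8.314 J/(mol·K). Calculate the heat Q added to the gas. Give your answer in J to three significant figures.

Isothermal ⇒ ΔU = 0, so Q = W = nRT ln(V₂/V₁).
Q = (1.53)(8.314)(373) ln(44.2/13.1) = 4745 × 1.216 = 5770 J.

Q ≈ 5770 J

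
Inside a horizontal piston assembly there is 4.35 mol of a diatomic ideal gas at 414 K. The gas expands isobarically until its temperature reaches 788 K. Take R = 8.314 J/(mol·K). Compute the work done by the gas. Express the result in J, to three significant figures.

W ≈ 13500 J

Isobaric: W = P ΔV = nR ΔT.
W = (4.35)(8.314)(788 − 414) = 13526 J.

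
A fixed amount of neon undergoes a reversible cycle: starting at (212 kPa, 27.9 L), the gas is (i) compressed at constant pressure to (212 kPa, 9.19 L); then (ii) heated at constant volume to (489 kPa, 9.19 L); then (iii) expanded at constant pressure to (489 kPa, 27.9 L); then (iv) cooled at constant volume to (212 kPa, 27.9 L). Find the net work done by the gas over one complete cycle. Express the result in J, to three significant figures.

W_net ≈ 5180 J

Constant-volume legs do no work.
W(i) = (212)(9.19 − 27.9) = -3967 J; W(iii) = (489)(27.9 − 9.19) = 9149 J.
W_net = -3967 + 9149 = 5183 J (the clockwise enclosed area).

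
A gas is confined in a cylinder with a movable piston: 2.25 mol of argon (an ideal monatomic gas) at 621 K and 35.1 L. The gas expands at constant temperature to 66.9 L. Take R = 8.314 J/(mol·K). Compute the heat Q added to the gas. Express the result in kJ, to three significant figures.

Isothermal ⇒ ΔU = 0, so Q = W = nRT ln(V₂/V₁).
Q = (2.25)(8.314)(621) ln(66.9/35.1) = 11617 × 0.645 = 7493 J.

Q ≈ 7.49 kJ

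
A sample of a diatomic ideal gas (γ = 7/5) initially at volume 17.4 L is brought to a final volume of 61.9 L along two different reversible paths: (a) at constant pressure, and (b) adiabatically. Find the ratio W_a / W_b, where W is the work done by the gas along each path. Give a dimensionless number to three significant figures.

W_a / W_b ≈ 2.57

Path (a) isobaric: W = P₁(V₂ − V₁) → W_a/(P₁V₁) = 2.557.
Path (b) adiabatic: W = P₁V₁(1 − (V₁/V₂)^(γ−1))/(γ−1) → W_b/(P₁V₁) = 0.9952.
W_a / W_b = 2.557 / 0.9952 = 2.57.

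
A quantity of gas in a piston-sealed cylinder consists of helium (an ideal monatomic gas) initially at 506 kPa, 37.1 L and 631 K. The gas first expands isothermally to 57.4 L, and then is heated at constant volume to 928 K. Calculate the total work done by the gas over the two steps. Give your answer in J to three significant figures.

Step 1 (isothermal): W = P₁V₁ ln(V₂/V₁) = (18773) ln(57.4/37.1) = 8193 J.
Step 2 (isochoric): W = 0 (constant volume).
W_total = 8193 + 0 = 8193 J.

W_total ≈ 8190 J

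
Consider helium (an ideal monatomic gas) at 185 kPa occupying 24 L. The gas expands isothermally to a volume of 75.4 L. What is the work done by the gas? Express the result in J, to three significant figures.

W ≈ 5080 J

Isothermal: W = nRT ln(V₂/V₁) = P₁V₁ ln(V₂/V₁).
P₁V₁ = (185 kPa)(24 L) = 4440 J.
W = 4440 × ln(75.4/24) = 4440 × 1.145
W_by_gas = 5083 J.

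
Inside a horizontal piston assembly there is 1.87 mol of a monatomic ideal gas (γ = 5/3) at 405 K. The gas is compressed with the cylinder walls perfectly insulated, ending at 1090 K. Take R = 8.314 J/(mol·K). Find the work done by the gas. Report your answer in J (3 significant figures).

W ≈ -16000 J

Adiabatic ⇒ Q = 0, so W_by = −ΔU = nCᵥ(T₁ − T₂).
Cᵥ = 3R/2 = 12.47 J/(mol·K).
W = (1.87)(12.47)(405 − 1090) = -15975 J.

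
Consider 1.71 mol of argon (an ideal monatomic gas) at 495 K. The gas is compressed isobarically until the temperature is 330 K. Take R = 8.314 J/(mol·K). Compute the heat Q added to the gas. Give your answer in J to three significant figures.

Q ≈ -5860 J

Isobaric: W = nRΔT = (1.71)(8.314)(-165) = -2346 J.
ΔU = nCᵥΔT with Cᵥ = 3R/2: ΔU = (1.71)(12.47)(-165) = -3519 J.
Q = ΔU + W = -3519 − 2346 = -5864 J.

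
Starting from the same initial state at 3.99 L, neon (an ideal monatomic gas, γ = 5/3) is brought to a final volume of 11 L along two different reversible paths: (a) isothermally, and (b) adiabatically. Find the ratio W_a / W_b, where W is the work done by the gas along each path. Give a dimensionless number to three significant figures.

W_a / W_b ≈ 1.38

Path (a) isothermal: W = P₁V₁ ln(V₂/V₁) → W_a/(P₁V₁) = 1.014.
Path (b) adiabatic: W = P₁V₁(1 − (V₁/V₂)^(γ−1))/(γ−1) → W_b/(P₁V₁) = 0.7371.
W_a / W_b = 1.014 / 0.7371 = 1.376.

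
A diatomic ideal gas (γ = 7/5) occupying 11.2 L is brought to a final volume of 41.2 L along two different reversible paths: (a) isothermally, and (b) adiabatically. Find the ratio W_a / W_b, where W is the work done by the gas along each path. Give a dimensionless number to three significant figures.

Path (a) isothermal: W = P₁V₁ ln(V₂/V₁) → W_a/(P₁V₁) = 1.303.
Path (b) adiabatic: W = P₁V₁(1 − (V₁/V₂)^(γ−1))/(γ−1) → W_b/(P₁V₁) = 1.015.
W_a / W_b = 1.303 / 1.015 = 1.283.

W_a / W_b ≈ 1.28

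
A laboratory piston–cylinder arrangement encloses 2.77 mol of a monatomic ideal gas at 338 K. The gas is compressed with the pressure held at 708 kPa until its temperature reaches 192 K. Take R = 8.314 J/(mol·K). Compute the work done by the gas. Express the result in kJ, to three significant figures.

Isobaric: W = P ΔV = nR ΔT.
W = (2.77)(8.314)(192 − 338) = -3362 J.

W ≈ -3.36 kJ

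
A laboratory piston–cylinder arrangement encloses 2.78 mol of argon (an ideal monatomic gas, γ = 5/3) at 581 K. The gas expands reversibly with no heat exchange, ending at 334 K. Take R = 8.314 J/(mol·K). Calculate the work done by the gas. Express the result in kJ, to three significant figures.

Adiabatic ⇒ Q = 0, so W_by = −ΔU = nCᵥ(T₁ − T₂).
Cᵥ = 3R/2 = 12.47 J/(mol·K).
W = (2.78)(12.47)(581 − 334) = 8563 J.

W ≈ 8.56 kJ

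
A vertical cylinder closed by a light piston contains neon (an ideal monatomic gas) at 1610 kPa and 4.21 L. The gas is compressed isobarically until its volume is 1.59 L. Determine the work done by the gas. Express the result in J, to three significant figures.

W ≈ -4220 J

Isobaric: W = P ΔV.
W = (1610 kPa)(1.59 − 4.21 L) = (1610)(-2.62) = -4218 J.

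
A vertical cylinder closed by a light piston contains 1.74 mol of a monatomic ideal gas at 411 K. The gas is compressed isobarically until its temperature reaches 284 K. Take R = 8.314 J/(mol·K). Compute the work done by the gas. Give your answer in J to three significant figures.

W ≈ -1840 J

Isobaric: W = P ΔV = nR ΔT.
W = (1.74)(8.314)(284 − 411) = -1837 J.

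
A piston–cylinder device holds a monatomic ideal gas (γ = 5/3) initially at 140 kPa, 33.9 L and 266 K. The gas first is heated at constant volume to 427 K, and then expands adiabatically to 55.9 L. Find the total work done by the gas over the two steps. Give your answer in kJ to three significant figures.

Step 1 (isochoric): W = 0 (constant volume).
After step 1: P = 224.7 kPa (V unchanged).
Step 2 (adiabatic): W = (P₁V₁ − P₂V₂)/(γ−1) = (7619 − 5458)/0.667 = 3240 J.
W_total = 0 + 3240 = 3240 J.

W_total ≈ 3.24 kJ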